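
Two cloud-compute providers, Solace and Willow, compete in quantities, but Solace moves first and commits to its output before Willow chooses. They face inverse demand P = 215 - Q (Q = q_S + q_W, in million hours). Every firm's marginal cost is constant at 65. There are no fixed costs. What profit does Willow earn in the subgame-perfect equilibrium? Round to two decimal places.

1406.25

The follower Willow best-responds to any q_S: π_W = (215 - Q)q_W - 65q_W.
Follower FOC: 150 - q_S - 2q_W = 0, so q_W(q_S) = (150 - q_S)/2.
Solace substitutes q_W(q_S) into its own profit: π_S = q_S(215 - q_S - (150 - q_S)/2) - 65q_S = (140 - (1/2)q_S)q_S - 65q_S.
The leader's first-order condition 75 - q_S = 0 yields q_S = 75.
Then q_W = (150 - 75)/2 = 75/2.
Price P = 215 - 225/2 = 205/2.
Willow's profit: (205/2 - 65)·(75/2) = 1406.2500.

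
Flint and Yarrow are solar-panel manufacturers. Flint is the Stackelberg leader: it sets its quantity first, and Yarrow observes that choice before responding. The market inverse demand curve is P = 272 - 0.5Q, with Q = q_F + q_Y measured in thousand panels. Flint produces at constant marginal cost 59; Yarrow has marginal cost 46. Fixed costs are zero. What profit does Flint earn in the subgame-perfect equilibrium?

10000

Solve by backward induction. Given q_F, the follower Yarrow maximises π_Y = (272 - (1/2)q_F - (1/2)q_Y)q_Y - 46q_Y.
Follower FOC: 226 - (1/2)q_F - q_Y = 0, so q_Y(q_F) = (226 - (1/2)q_F).
Flint substitutes q_Y(q_F) into its own profit: π_F = q_F(272 - (1/2)q_F - (226 - (1/2)q_F)/2) - 59q_F = (159 - (1/4)q_F)q_F - 59q_F.
Leader FOC: 100 - (1/2)q_F = 0, so q_F = 200.
Then q_Y = (226 - (1/2)·200) = 126.
Price P = 272 - (1/2)·326 = 109.
Flint's profit: (109 - 59)·200 = 10000.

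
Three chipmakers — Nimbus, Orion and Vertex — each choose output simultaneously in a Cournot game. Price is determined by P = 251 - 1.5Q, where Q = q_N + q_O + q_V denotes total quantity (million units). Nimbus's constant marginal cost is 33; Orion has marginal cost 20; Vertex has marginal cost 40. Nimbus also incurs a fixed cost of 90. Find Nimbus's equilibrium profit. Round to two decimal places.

1782.67

Nimbus's profit: π_N = (251 - 1.5Q)q_N - (33q_N). Setting ∂π_N/∂q_N = 0: 218 - 3q_N - (3/2)(q_O + q_V) = 0.
Orion's first-order condition: 231 - 3q_O - (3/2)(q_N + q_V) = 0.
Vertex's profit: π_V = (251 - 1.5Q)q_V - (40q_V). Setting ∂π_V/∂q_V = 0: 211 - 3q_V - (3/2)(q_N + q_O) = 0.
Adding the 3 conditions: 660 − 3Q − 3Q = 0, i.e. Q = 110.
Back-substituting: q_N = (218 − 165)/(3/2) = 106/3, q_O = (231 − 165)/(3/2) = 44, q_V = (211 − 165)/(3/2) = 92/3.
Price P = 251 - (3/2)·110 = 86.
Nimbus's profit: (86 - 33)·(106/3) - 90 = 1782.6667.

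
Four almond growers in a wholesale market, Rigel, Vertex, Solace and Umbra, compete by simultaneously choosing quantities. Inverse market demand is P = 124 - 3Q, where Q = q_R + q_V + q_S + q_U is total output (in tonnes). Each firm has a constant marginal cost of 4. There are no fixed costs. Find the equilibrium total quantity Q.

Each firm earns π_i = (124 - 3Q)q_i - 4q_i.
First-order condition (treating rivals' output as given): 120 - 6q_i - 3·Σ_{j≠i} q_j = 0.
By symmetry each firm produces the same amount; substituting Σ_{j≠i} q_j = 3q_i yields q_i = 120/15 = 8.
Total output Q = 8 + 8 + 8 + 8 = 32.

32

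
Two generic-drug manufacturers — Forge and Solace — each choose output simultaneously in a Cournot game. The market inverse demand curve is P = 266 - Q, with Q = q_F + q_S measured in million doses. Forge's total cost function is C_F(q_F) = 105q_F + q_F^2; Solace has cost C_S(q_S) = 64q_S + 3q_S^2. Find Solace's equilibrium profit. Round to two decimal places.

Forge's profit: π_F = (266 - Q)q_F - (105q_F + q_F²). Setting ∂π_F/∂q_F = 0: 161 - 4q_F - (q_S) = 0.
Solace's first-order condition: 202 - 8q_S - (q_F) = 0.
Rearranging gives the reaction functions q_F = (161 - q_S)/4 and q_S = (202 - q_F)/8.
Substituting one into the other gives q_F = 1086/31 and q_S = 647/31.
Price P = 266 - 1733/31 = 210.0968.
Solace's profit: 210.0968·(647/31) - 64·(647/31) - 3(647/31)² = 1742.3892.

1742.39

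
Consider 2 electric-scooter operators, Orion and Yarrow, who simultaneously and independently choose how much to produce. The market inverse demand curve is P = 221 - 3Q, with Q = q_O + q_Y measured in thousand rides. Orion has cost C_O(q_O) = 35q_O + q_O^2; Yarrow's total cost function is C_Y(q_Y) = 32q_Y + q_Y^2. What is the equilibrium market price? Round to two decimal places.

118.73

Orion's profit: π_O = (221 - 3Q)q_O - (35q_O + q_O²). Setting ∂π_O/∂q_O = 0: 186 - 8q_O - 3(q_Y) = 0.
Yarrow's first-order condition: 189 - 8q_Y - 3(q_O) = 0.
Best responses: q_O = (186 - 3q_Y)/8, q_Y = (189 - 3q_O)/8.
Substituting one into the other gives q_O = 921/55 and q_Y = 954/55.
Total output Q = 375/11, so price P = 221 - 3·(375/11) = 1306/11.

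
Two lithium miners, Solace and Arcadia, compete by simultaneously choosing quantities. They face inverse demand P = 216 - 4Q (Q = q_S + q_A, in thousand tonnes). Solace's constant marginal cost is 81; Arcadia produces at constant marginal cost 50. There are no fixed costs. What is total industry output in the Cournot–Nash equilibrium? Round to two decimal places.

25.08

Solace's profit: π_S = (216 - 4Q)q_S - (81q_S). Setting ∂π_S/∂q_S = 0: 135 - 8q_S - 4(q_A) = 0.
Arcadia's first-order condition: 166 - 8q_A - 4(q_S) = 0.
Rearranging gives the reaction functions q_S = (135 - 4q_A)/8 and q_A = (166 - 4q_S)/8.
Solving the pair: q_S = 26/3, q_A = 197/12.
Total output Q = 26/3 + 197/12 = 301/12.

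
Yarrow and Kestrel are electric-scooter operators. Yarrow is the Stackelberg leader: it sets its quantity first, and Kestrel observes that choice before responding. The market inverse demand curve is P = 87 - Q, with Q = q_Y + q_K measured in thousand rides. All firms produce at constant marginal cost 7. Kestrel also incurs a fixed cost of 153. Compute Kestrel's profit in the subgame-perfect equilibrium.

The follower Kestrel best-responds to any q_Y: π_K = (87 - Q)q_K - 7q_K.
∂π_K/∂q_K = 80 - q_Y - 2q_K = 0 gives the reaction function q_K = (80 - q_Y)/2.
The leader anticipates this reaction. Substituting into P = 87 - Q gives P = 47 - (1/2)q_Y, so π_Y = (47 - (1/2)q_Y)q_Y - 7q_Y.
Maximising: ∂π_Y/∂q_Y = 40 - q_Y = 0, giving q_Y = 40.
Then q_K = (80 - 40)/2 = 20.
Price P = 87 - 60 = 27.
Kestrel's profit: (27 - 7)·20 - 153 = 247.

247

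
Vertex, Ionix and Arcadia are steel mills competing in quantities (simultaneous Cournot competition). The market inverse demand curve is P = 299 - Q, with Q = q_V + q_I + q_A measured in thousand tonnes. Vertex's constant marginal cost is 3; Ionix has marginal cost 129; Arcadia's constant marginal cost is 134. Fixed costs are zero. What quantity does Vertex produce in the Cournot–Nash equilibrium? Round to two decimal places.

Vertex's profit: π_V = (299 - Q)q_V - (3q_V). Setting ∂π_V/∂q_V = 0: 296 - 2q_V - (q_I + q_A) = 0.
Ionix's first-order condition: 170 - 2q_I - (q_V + q_A) = 0.
Arcadia's first-order condition: 165 - 2q_A - (q_V + q_I) = 0.
Summing all 3 equations gives 631 − 4Q = 0, hence Q = 631/4.
Back-substituting: q_V = (296 − 631/4) = 553/4, q_I = (170 − 631/4) = 49/4, q_A = (165 − 631/4) = 29/4.

138.25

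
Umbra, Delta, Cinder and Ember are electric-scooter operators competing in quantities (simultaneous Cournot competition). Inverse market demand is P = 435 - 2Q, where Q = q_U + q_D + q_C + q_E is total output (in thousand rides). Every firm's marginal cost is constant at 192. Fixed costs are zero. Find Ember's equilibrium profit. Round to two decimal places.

Each firm earns π_i = (435 - 2Q)q_i - 192q_i.
First-order condition (treating rivals' output as given): 243 - 4q_i - 2·Σ_{j≠i} q_j = 0.
With identical firms every q_j equals q_i, so Σ_{j≠i} q_j = 3q_i and 243 = 10q_i, giving q_i = 243/10.
Price P = 435 - 2·(486/5) = 1203/5.
Ember's profit: (1203/5 - 192)·(243/10) = 1180.9800.

1180.98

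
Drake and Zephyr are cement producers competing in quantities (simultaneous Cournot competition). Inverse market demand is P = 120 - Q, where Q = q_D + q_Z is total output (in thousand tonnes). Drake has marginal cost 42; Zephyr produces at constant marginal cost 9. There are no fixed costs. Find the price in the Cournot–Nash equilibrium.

57

Drake's profit: π_D = (120 - Q)q_D - (42q_D). Setting ∂π_D/∂q_D = 0: 78 - 2q_D - (q_Z) = 0.
Zephyr's first-order condition: 111 - 2q_Z - (q_D) = 0.
So q_D = (78 - q_Z)/2 and q_Z = (111 - q_D)/2.
Substituting one into the other gives q_D = 15 and q_Z = 48.
Total output Q = 63, so price P = 120 - 63 = 57.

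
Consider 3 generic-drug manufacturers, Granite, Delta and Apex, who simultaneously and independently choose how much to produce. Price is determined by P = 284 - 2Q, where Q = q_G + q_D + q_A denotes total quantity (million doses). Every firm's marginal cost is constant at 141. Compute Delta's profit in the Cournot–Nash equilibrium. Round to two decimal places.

A representative firm's profit is π_i = q_i(284 - 2Q) - 141q_i.
First-order condition (treating rivals' output as given): 143 - 4q_i - 2·Σ_{j≠i} q_j = 0.
With identical firms every q_j equals q_i, so Σ_{j≠i} q_j = 2q_i and 143 = 8q_i, giving q_i = 143/8.
Price P = 284 - 2·(429/8) = 707/4.
Delta's profit: (707/4 - 141)·(143/8) = 639.0313.

639.03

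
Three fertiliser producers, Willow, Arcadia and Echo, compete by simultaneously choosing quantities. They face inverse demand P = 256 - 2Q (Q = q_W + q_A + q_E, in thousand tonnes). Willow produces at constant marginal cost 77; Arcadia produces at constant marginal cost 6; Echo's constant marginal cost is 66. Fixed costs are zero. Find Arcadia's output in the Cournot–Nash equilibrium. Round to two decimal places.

47.63

Willow's profit: π_W = (256 - 2Q)q_W - (77q_W). Setting ∂π_W/∂q_W = 0: 179 - 4q_W - 2(q_A + q_E) = 0.
Arcadia's first-order condition: 250 - 4q_A - 2(q_W + q_E) = 0.
Echo's profit: π_E = (256 - 2Q)q_E - (66q_E). Setting ∂π_E/∂q_E = 0: 190 - 4q_E - 2(q_W + q_A) = 0.
Summing all 3 equations gives 619 − 8Q = 0, hence Q = 619/8.
Back-substituting: q_W = (179 − 619/4)/2 = 97/8, q_A = (250 − 619/4)/2 = 381/8, q_E = (190 − 619/4)/2 = 141/8.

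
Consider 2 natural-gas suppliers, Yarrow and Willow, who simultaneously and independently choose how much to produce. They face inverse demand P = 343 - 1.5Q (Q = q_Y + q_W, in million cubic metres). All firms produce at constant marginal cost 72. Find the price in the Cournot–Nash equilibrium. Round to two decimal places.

Each firm earns π_i = (343 - 1.5Q)q_i - 72q_i.
Setting ∂π_i/∂q_i = 0 with rivals' quantities fixed: 271 - 3q_i - (3/2)q_j = 0.
With identical firms every q_j equals q_i, so q_j = q_i and 271 = (9/2)q_i, giving q_i = 542/9.
Total output Q = 1084/9, so price P = 343 - (3/2)·(1084/9) = 487/3.

162.33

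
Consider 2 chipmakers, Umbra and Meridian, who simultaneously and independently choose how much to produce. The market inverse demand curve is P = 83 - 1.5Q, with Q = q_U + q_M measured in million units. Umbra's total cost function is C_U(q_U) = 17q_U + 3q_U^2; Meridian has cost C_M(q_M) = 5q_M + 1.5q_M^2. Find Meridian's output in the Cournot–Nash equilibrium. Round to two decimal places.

11.65

Umbra's profit: π_U = (83 - 1.5Q)q_U - (17q_U + 3q_U²). Setting ∂π_U/∂q_U = 0: 66 - 9q_U - (3/2)(q_M) = 0.
Meridian's profit: π_M = (83 - 1.5Q)q_M - (5q_M + (3/2)q_M²). Setting ∂π_M/∂q_M = 0: 78 - 6q_M - (3/2)(q_U) = 0.
Best responses: q_U = (66 - (3/2)q_M)/9, q_M = (78 - (3/2)q_U)/6.
Solving the pair: q_U = 124/23, q_M = 268/23.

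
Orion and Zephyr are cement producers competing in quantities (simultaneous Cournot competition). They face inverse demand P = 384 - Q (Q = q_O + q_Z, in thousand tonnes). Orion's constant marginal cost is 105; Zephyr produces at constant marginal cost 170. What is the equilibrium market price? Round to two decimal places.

Orion's profit: π_O = (384 - Q)q_O - (105q_O). Setting ∂π_O/∂q_O = 0: 279 - 2q_O - (q_Z) = 0.
Zephyr's profit: π_Z = (384 - Q)q_Z - (170q_Z). Setting ∂π_Z/∂q_Z = 0: 214 - 2q_Z - (q_O) = 0.
So q_O = (279 - q_Z)/2 and q_Z = (214 - q_O)/2.
Substituting one into the other gives q_O = 344/3 and q_Z = 149/3.
Total output Q = 493/3, so price P = 384 - 493/3 = 659/3.

219.67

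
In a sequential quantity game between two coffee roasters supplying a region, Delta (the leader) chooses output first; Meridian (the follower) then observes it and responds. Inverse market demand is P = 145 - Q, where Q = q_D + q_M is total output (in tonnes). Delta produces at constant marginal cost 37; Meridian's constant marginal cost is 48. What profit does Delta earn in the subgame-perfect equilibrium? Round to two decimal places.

1770.13

The follower Meridian best-responds to any q_D: π_M = (145 - Q)q_M - 48q_M.
Setting the follower's marginal profit to zero, 97 - q_D - 2q_M = 0, i.e. q_M = (97 - q_D)/2.
Delta substitutes q_M(q_D) into its own profit: π_D = q_D(145 - q_D - (97 - q_D)/2) - 37q_D = (193/2 - (1/2)q_D)q_D - 37q_D.
Maximising: ∂π_D/∂q_D = 119/2 - q_D = 0, giving q_D = 119/2.
Then q_M = (97 - 119/2)/2 = 75/4.
Price P = 145 - 313/4 = 267/4.
Delta's profit: (267/4 - 37)·(119/2) = 1770.1250.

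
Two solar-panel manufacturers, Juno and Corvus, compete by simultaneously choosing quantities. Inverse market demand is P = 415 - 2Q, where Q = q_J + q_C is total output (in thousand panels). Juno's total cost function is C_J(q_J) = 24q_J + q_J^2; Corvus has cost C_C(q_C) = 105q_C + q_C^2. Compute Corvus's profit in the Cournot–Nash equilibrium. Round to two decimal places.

Juno's profit: π_J = (415 - 2Q)q_J - (24q_J + q_J²). Setting ∂π_J/∂q_J = 0: 391 - 6q_J - 2(q_C) = 0.
Corvus's profit: π_C = (415 - 2Q)q_C - (105q_C + q_C²). Setting ∂π_C/∂q_C = 0: 310 - 6q_C - 2(q_J) = 0.
Rearranging gives the reaction functions q_J = (391 - 2q_C)/6 and q_C = (310 - 2q_J)/6.
Solving the pair: q_J = 863/16, q_C = 539/16.
Price P = 415 - 2·(701/8) = 959/4.
Corvus's profit: (959/4)·(539/16) - 105·(539/16) - (539/16)² = 3404.5430.

3404.54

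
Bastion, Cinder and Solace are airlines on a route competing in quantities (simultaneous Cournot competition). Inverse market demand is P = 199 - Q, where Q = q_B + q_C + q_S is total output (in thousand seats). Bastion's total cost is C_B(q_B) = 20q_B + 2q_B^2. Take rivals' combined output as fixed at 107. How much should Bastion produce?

With rivals' combined output fixed at 107, Bastion's profit is π_B = (199 - 107 - q_B)q_B - (20q_B + 2q_B²) = (92 - q_B)q_B - (20q_B + 2q_B²).
∂π_B/∂q_B = 72 - 6q_B = 0, so q_B = 12.

12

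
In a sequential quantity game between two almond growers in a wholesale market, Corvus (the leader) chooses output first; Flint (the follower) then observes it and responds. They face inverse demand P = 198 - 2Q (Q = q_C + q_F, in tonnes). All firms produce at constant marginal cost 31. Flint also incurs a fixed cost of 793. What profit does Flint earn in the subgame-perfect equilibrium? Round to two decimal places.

78.53

The follower Flint best-responds to any q_C: π_F = (198 - 2Q)q_F - 31q_F.
∂π_F/∂q_F = 167 - 2q_C - 4q_F = 0 gives the reaction function q_F = (167 - 2q_C)/4.
The leader anticipates this reaction. Substituting into P = 198 - 2Q gives P = 229/2 - q_C, so π_C = (229/2 - q_C)q_C - 31q_C.
Leader FOC: 167/2 - 2q_C = 0, so q_C = 167/4.
Then q_F = (167 - 2·(167/4))/4 = 167/8.
Price P = 198 - 2·(501/8) = 291/4.
Flint's profit: (291/4 - 31)·(167/8) - 793 = 78.5313.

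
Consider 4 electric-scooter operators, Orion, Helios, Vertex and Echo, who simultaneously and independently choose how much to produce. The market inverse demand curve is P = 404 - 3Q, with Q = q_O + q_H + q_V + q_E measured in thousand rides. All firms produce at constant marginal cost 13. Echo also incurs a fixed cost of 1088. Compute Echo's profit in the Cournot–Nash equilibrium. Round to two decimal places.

950.41

A representative firm's profit is π_i = q_i(404 - 3Q) - 13q_i.
Setting ∂π_i/∂q_i = 0 with rivals' quantities fixed: 391 - 6q_i - 3·Σ_{j≠i} q_j = 0.
With identical firms every q_j equals q_i, so Σ_{j≠i} q_j = 3q_i and 391 = 15q_i, giving q_i = 391/15.
Price P = 404 - 3·(1564/15) = 456/5.
Echo's profit: (456/5 - 13)·(391/15) - 1088 = 950.4133.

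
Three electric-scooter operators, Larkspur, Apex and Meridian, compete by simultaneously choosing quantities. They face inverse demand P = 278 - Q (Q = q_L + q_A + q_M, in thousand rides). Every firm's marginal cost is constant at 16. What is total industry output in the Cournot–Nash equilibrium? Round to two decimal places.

A representative firm's profit is π_i = q_i(278 - Q) - 16q_i.
Setting ∂π_i/∂q_i = 0 with rivals' quantities fixed: 262 - 2q_i - Σ_{j≠i} q_j = 0.
With identical firms every q_j equals q_i, so Σ_{j≠i} q_j = 2q_i and 262 = 4q_i, giving q_i = 131/2.
Total output Q = 131/2 + 131/2 + 131/2 = 393/2.

196.50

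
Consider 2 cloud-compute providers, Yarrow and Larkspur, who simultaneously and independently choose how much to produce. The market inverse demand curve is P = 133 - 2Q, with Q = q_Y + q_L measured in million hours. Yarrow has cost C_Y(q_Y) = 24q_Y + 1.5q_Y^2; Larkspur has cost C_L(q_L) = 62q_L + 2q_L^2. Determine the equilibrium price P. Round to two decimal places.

94.19

Yarrow's profit: π_Y = (133 - 2Q)q_Y - (24q_Y + (3/2)q_Y²). Setting ∂π_Y/∂q_Y = 0: 109 - 7q_Y - 2(q_L) = 0.
Larkspur's first-order condition: 71 - 8q_L - 2(q_Y) = 0.
Rearranging gives the reaction functions q_Y = (109 - 2q_L)/7 and q_L = (71 - 2q_Y)/8.
Substituting one into the other gives q_Y = 365/26 and q_L = 279/52.
Total output Q = 1009/52, so price P = 133 - 2·(1009/52) = 94.1923.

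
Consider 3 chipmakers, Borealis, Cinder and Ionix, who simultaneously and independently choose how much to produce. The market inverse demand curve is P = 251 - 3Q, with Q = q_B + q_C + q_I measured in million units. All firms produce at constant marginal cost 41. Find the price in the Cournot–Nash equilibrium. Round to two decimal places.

93.50

Each firm earns π_i = (251 - 3Q)q_i - 41q_i.
First-order condition (treating rivals' output as given): 210 - 6q_i - 3·Σ_{j≠i} q_j = 0.
By symmetry each firm produces the same amount; substituting Σ_{j≠i} q_j = 2q_i yields q_i = 210/12 = 35/2.
Total output Q = 105/2, so price P = 251 - 3·(105/2) = 187/2.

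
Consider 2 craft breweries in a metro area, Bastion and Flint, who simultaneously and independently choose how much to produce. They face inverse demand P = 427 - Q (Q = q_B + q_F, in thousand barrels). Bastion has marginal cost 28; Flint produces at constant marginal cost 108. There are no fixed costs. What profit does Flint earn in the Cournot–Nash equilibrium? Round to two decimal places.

Bastion's profit: π_B = (427 - Q)q_B - (28q_B). Setting ∂π_B/∂q_B = 0: 399 - 2q_B - (q_F) = 0.
Flint's first-order condition: 319 - 2q_F - (q_B) = 0.
Best responses: q_B = (399 - q_F)/2, q_F = (319 - q_B)/2.
Substituting one into the other gives q_B = 479/3 and q_F = 239/3.
Price P = 427 - 718/3 = 563/3.
Flint's profit: (563/3 - 108)·(239/3) = 6346.7778.

6346.78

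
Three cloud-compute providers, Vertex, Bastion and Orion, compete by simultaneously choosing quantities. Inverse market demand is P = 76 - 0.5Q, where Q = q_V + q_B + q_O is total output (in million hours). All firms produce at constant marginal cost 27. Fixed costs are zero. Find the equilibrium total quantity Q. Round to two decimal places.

A representative firm's profit is π_i = q_i(76 - 0.5Q) - 27q_i.
Setting ∂π_i/∂q_i = 0 with rivals' quantities fixed: 49 - q_i - (1/2)·Σ_{j≠i} q_j = 0.
With identical firms every q_j equals q_i, so Σ_{j≠i} q_j = 2q_i and 49 = 2q_i, giving q_i = 49/2.
Total output Q = 49/2 + 49/2 + 49/2 = 147/2.

73.50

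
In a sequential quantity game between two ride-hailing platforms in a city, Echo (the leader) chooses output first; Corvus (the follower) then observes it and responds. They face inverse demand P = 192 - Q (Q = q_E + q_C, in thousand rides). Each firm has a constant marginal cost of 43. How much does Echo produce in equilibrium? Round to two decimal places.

The follower Corvus best-responds to any q_E: π_C = (192 - Q)q_C - 43q_C.
∂π_C/∂q_C = 149 - q_E - 2q_C = 0 gives the reaction function q_C = (149 - q_E)/2.
The leader anticipates this reaction. Substituting into P = 192 - Q gives P = 235/2 - (1/2)q_E, so π_E = (235/2 - (1/2)q_E)q_E - 43q_E.
Leader FOC: 149/2 - q_E = 0, so q_E = 149/2.
Then q_C = (149 - 149/2)/2 = 149/4.

74.50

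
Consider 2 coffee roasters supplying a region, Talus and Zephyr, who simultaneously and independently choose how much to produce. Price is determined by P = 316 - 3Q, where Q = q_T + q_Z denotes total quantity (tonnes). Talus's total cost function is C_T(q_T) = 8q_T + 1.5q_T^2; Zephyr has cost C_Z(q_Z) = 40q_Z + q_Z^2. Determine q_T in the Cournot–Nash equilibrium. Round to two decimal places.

Talus's profit: π_T = (316 - 3Q)q_T - (8q_T + (3/2)q_T²). Setting ∂π_T/∂q_T = 0: 308 - 9q_T - 3(q_Z) = 0.
Zephyr's first-order condition: 276 - 8q_Z - 3(q_T) = 0.
Rearranging gives the reaction functions q_T = (308 - 3q_Z)/9 and q_Z = (276 - 3q_T)/8.
Substituting one into the other gives q_T = 1636/63 and q_Z = 520/21.

25.97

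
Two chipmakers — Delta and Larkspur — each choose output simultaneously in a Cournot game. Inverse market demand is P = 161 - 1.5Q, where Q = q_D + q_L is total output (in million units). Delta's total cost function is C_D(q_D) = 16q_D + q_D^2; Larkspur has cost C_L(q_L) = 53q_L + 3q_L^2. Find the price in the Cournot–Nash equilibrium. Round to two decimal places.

109.58

Delta's profit: π_D = (161 - 1.5Q)q_D - (16q_D + q_D²). Setting ∂π_D/∂q_D = 0: 145 - 5q_D - (3/2)(q_L) = 0.
Larkspur's profit: π_L = (161 - 1.5Q)q_L - (53q_L + 3q_L²). Setting ∂π_L/∂q_L = 0: 108 - 9q_L - (3/2)(q_D) = 0.
So q_D = (145 - (3/2)q_L)/5 and q_L = (108 - (3/2)q_D)/9.
Solving the pair: q_D = 508/19, q_L = 430/57.
Total output Q = 1954/57, so price P = 161 - (3/2)·(1954/57) = 109.5789.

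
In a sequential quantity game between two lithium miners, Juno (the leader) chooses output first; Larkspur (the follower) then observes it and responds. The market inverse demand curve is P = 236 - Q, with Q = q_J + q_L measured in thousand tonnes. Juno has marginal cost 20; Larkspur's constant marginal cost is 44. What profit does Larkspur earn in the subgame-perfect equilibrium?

1296

The follower Larkspur best-responds to any q_J: π_L = (236 - Q)q_L - 44q_L.
Setting the follower's marginal profit to zero, 192 - q_J - 2q_L = 0, i.e. q_L = (192 - q_J)/2.
Juno substitutes q_L(q_J) into its own profit: π_J = q_J(236 - q_J - (192 - q_J)/2) - 20q_J = (140 - (1/2)q_J)q_J - 20q_J.
Leader FOC: 120 - q_J = 0, so q_J = 120.
Then q_L = (192 - 120)/2 = 36.
Price P = 236 - 156 = 80.
Larkspur's profit: (80 - 44)·36 = 1296.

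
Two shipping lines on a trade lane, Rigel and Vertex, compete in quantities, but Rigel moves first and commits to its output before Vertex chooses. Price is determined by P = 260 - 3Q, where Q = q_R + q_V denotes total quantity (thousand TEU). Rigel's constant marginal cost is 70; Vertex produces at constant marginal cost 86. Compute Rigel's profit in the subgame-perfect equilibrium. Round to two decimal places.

Solve by backward induction. Given q_R, the follower Vertex maximises π_V = (260 - 3q_R - 3q_V)q_V - 86q_V.
Follower FOC: 174 - 3q_R - 6q_V = 0, so q_V(q_R) = (174 - 3q_R)/6.
Rigel substitutes q_V(q_R) into its own profit: π_R = q_R(260 - 3q_R - (174 - 3q_R)/2) - 70q_R = (173 - (3/2)q_R)q_R - 70q_R.
Maximising: ∂π_R/∂q_R = 103 - 3q_R = 0, giving q_R = 103/3.
Then q_V = (174 - 3·(103/3))/6 = 71/6.
Price P = 260 - 3·(277/6) = 243/2.
Rigel's profit: (243/2 - 70)·(103/3) = 1768.1667.

1768.17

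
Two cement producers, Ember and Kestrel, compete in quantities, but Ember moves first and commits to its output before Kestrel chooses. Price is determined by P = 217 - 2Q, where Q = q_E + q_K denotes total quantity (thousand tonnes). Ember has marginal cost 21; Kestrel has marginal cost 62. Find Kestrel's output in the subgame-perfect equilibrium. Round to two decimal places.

9.13

The follower Kestrel best-responds to any q_E: π_K = (217 - 2Q)q_K - 62q_K.
∂π_K/∂q_K = 155 - 2q_E - 4q_K = 0 gives the reaction function q_K = (155 - 2q_E)/4.
Ember substitutes q_K(q_E) into its own profit: π_E = q_E(217 - 2q_E - (155 - 2q_E)/2) - 21q_E = (279/2 - q_E)q_E - 21q_E.
The leader's first-order condition 237/2 - 2q_E = 0 yields q_E = 237/4.
Then q_K = (155 - 2·(237/4))/4 = 73/8.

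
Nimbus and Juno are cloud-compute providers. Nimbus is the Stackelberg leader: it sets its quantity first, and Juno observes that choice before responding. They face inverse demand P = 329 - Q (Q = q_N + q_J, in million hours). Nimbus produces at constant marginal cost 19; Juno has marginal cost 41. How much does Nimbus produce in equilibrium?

166

Solve by backward induction. Given q_N, the follower Juno maximises π_J = (329 - q_N - q_J)q_J - 41q_J.
∂π_J/∂q_J = 288 - q_N - 2q_J = 0 gives the reaction function q_J = (288 - q_N)/2.
Nimbus substitutes q_J(q_N) into its own profit: π_N = q_N(329 - q_N - (288 - q_N)/2) - 19q_N = (185 - (1/2)q_N)q_N - 19q_N.
The leader's first-order condition 166 - q_N = 0 yields q_N = 166.
Then q_J = (288 - 166)/2 = 61.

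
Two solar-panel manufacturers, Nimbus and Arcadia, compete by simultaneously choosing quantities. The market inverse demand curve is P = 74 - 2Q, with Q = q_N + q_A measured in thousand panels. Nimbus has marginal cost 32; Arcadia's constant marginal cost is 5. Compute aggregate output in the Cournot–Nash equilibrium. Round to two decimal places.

Nimbus's profit: π_N = (74 - 2Q)q_N - (32q_N). Setting ∂π_N/∂q_N = 0: 42 - 4q_N - 2(q_A) = 0.
Arcadia's first-order condition: 69 - 4q_A - 2(q_N) = 0.
Rearranging gives the reaction functions q_N = (42 - 2q_A)/4 and q_A = (69 - 2q_N)/4.
Substituting one into the other gives q_N = 5/2 and q_A = 16.
Total output Q = 5/2 + 16 = 37/2.

18.50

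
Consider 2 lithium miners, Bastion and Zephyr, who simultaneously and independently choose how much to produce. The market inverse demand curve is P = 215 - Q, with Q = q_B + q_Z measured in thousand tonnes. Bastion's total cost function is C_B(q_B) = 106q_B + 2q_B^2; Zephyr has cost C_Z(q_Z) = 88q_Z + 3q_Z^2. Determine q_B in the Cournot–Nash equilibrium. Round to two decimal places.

15.85

Bastion's profit: π_B = (215 - Q)q_B - (106q_B + 2q_B²). Setting ∂π_B/∂q_B = 0: 109 - 6q_B - (q_Z) = 0.
Zephyr's first-order condition: 127 - 8q_Z - (q_B) = 0.
Rearranging gives the reaction functions q_B = (109 - q_Z)/6 and q_Z = (127 - q_B)/8.
Solving the pair: q_B = 745/47, q_Z = 653/47.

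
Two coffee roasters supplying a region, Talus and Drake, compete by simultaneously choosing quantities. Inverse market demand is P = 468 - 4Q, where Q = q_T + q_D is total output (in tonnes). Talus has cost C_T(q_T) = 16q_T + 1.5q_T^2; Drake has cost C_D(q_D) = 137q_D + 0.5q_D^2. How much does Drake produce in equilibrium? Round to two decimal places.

Talus's profit: π_T = (468 - 4Q)q_T - (16q_T + (3/2)q_T²). Setting ∂π_T/∂q_T = 0: 452 - 11q_T - 4(q_D) = 0.
Drake's first-order condition: 331 - 9q_D - 4(q_T) = 0.
Best responses: q_T = (452 - 4q_D)/11, q_D = (331 - 4q_T)/9.
Solving the pair: q_T = 33.0602, q_D = 1833/83.

22.08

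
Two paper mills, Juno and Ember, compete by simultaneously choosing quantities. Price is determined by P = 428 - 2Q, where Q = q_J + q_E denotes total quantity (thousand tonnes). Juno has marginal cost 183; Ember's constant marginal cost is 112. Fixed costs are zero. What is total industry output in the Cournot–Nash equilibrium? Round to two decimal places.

93.50

Juno's profit: π_J = (428 - 2Q)q_J - (183q_J). Setting ∂π_J/∂q_J = 0: 245 - 4q_J - 2(q_E) = 0.
Ember's first-order condition: 316 - 4q_E - 2(q_J) = 0.
Rearranging gives the reaction functions q_J = (245 - 2q_E)/4 and q_E = (316 - 2q_J)/4.
Substituting one into the other gives q_J = 29 and q_E = 129/2.
Total output Q = 29 + 129/2 = 187/2.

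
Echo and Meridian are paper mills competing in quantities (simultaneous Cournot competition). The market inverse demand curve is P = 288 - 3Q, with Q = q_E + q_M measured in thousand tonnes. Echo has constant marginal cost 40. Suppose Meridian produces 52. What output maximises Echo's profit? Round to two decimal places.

With the rival's output fixed at 52, Echo's profit is π_E = (288 - 3·52 - 3q_E)q_E - (40q_E) = (132 - 3q_E)q_E - (40q_E).
∂π_E/∂q_E = 92 - 6q_E = 0, so q_E = 46/3.

15.33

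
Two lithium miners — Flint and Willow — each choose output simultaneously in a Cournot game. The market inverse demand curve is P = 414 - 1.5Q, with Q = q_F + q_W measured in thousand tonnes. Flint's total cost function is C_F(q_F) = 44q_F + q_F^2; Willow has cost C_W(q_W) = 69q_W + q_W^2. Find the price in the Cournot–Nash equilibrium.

249

Flint's profit: π_F = (414 - 1.5Q)q_F - (44q_F + q_F²). Setting ∂π_F/∂q_F = 0: 370 - 5q_F - (3/2)(q_W) = 0.
Willow's first-order condition: 345 - 5q_W - (3/2)(q_F) = 0.
Best responses: q_F = (370 - (3/2)q_W)/5, q_W = (345 - (3/2)q_F)/5.
Substituting one into the other gives q_F = 410/7 and q_W = 360/7.
Total output Q = 110, so price P = 414 - (3/2)·110 = 249.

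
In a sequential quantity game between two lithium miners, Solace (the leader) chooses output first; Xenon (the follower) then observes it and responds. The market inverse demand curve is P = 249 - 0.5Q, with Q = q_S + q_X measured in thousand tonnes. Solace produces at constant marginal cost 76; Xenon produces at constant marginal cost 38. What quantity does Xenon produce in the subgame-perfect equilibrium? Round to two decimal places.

The follower Xenon best-responds to any q_S: π_X = (249 - 0.5Q)q_X - 38q_X.
∂π_X/∂q_X = 211 - (1/2)q_S - q_X = 0 gives the reaction function q_X = (211 - (1/2)q_S).
The leader anticipates this reaction. Substituting into P = 249 - 0.5Q gives P = 287/2 - (1/4)q_S, so π_S = (287/2 - (1/4)q_S)q_S - 76q_S.
The leader's first-order condition 135/2 - (1/2)q_S = 0 yields q_S = 135.
Then q_X = (211 - (1/2)·135) = 287/2.

143.50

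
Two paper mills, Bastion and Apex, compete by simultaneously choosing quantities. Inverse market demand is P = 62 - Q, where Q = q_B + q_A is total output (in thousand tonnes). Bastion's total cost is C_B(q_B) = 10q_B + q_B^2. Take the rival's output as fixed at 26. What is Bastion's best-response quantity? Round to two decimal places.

With the rival's output fixed at 26, Bastion's profit is π_B = (62 - 26 - q_B)q_B - (10q_B + q_B²) = (36 - q_B)q_B - (10q_B + q_B²).
∂π_B/∂q_B = 26 - 4q_B = 0, so q_B = 13/2.

6.50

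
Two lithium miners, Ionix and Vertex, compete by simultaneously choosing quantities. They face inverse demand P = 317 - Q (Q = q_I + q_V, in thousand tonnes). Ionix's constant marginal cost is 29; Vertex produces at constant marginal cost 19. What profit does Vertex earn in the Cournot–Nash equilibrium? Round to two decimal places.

Ionix's profit: π_I = (317 - Q)q_I - (29q_I). Setting ∂π_I/∂q_I = 0: 288 - 2q_I - (q_V) = 0.
Vertex's profit: π_V = (317 - Q)q_V - (19q_V). Setting ∂π_V/∂q_V = 0: 298 - 2q_V - (q_I) = 0.
So q_I = (288 - q_V)/2 and q_V = (298 - q_I)/2.
Substituting one into the other gives q_I = 278/3 and q_V = 308/3.
Price P = 317 - 586/3 = 365/3.
Vertex's profit: (365/3 - 19)·(308/3) = 10540.4444.

10540.44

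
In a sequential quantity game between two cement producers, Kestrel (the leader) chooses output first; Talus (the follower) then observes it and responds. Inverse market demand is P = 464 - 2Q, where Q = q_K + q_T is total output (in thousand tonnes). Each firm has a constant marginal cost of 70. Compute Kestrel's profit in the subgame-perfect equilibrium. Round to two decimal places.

Solve by backward induction. Given q_K, the follower Talus maximises π_T = (464 - 2q_K - 2q_T)q_T - 70q_T.
Follower FOC: 394 - 2q_K - 4q_T = 0, so q_T(q_K) = (394 - 2q_K)/4.
Kestrel substitutes q_T(q_K) into its own profit: π_K = q_K(464 - 2q_K - (394 - 2q_K)/2) - 70q_K = (267 - q_K)q_K - 70q_K.
Leader FOC: 197 - 2q_K = 0, so q_K = 197/2.
Then q_T = (394 - 2·(197/2))/4 = 197/4.
Price P = 464 - 2·(591/4) = 337/2.
Kestrel's profit: (337/2 - 70)·(197/2) = 9702.2500.

9702.25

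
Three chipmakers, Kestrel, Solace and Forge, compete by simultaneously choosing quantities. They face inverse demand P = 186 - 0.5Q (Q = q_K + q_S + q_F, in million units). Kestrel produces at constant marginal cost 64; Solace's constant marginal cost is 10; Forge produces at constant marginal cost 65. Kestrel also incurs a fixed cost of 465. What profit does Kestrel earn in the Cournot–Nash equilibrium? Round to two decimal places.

Kestrel's profit: π_K = (186 - 0.5Q)q_K - (64q_K). Setting ∂π_K/∂q_K = 0: 122 - q_K - (1/2)(q_S + q_F) = 0.
Solace's first-order condition: 176 - q_S - (1/2)(q_K + q_F) = 0.
Forge's profit: π_F = (186 - 0.5Q)q_F - (65q_F). Setting ∂π_F/∂q_F = 0: 121 - q_F - (1/2)(q_K + q_S) = 0.
Summing all 3 equations gives 419 − 2Q = 0, hence Q = 419/2.
Back-substituting: q_K = (122 − 419/4)/(1/2) = 69/2, q_S = (176 − 419/4)/(1/2) = 285/2, q_F = (121 − 419/4)/(1/2) = 65/2.
Price P = 186 - (1/2)·(419/2) = 325/4.
Kestrel's profit: (325/4 - 64)·(69/2) - 465 = 1041/8.

130.13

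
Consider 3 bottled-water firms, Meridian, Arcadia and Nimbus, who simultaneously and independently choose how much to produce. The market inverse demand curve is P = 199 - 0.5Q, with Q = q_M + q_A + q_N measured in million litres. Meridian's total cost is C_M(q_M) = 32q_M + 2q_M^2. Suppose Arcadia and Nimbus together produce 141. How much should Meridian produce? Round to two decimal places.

19.30

With rivals' combined output fixed at 141, Meridian's profit is π_M = (199 - (1/2)·141 - (1/2)q_M)q_M - (32q_M + 2q_M²) = (257/2 - (1/2)q_M)q_M - (32q_M + 2q_M²).
∂π_M/∂q_M = 193/2 - 5q_M = 0, so q_M = 193/10.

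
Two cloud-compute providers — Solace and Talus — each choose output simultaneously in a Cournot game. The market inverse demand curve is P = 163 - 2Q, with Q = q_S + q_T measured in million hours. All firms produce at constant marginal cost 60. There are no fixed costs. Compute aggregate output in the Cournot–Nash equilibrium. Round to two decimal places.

34.33

Each firm earns π_i = (163 - 2Q)q_i - 60q_i.
Setting ∂π_i/∂q_i = 0 with rivals' quantities fixed: 103 - 4q_i - 2q_j = 0.
With identical firms every q_j equals q_i, so q_j = q_i and 103 = 6q_i, giving q_i = 103/6.
Total output Q = 103/6 + 103/6 = 103/3.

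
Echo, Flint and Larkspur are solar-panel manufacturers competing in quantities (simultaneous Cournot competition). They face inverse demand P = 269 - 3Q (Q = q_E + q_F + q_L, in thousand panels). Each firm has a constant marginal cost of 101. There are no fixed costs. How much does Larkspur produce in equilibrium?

14

Each firm earns π_i = (269 - 3Q)q_i - 101q_i.
Setting ∂π_i/∂q_i = 0 with rivals' quantities fixed: 168 - 6q_i - 3·Σ_{j≠i} q_j = 0.
With identical firms every q_j equals q_i, so Σ_{j≠i} q_j = 2q_i and 168 = 12q_i, giving q_i = 14.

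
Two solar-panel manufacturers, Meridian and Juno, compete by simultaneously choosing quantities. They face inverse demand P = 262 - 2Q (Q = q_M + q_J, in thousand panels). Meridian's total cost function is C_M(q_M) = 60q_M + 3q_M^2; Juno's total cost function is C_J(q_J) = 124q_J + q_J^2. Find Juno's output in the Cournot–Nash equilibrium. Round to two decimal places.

17.43

Meridian's profit: π_M = (262 - 2Q)q_M - (60q_M + 3q_M²). Setting ∂π_M/∂q_M = 0: 202 - 10q_M - 2(q_J) = 0.
Juno's first-order condition: 138 - 6q_J - 2(q_M) = 0.
Rearranging gives the reaction functions q_M = (202 - 2q_J)/10 and q_J = (138 - 2q_M)/6.
Solving the pair: q_M = 117/7, q_J = 122/7.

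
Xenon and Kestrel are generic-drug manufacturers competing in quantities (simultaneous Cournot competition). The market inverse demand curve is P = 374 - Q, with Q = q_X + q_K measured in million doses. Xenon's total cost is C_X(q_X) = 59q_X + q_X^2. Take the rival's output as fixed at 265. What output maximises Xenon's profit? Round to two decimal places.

With the rival's output fixed at 265, Xenon's profit is π_X = (374 - 265 - q_X)q_X - (59q_X + q_X²) = (109 - q_X)q_X - (59q_X + q_X²).
∂π_X/∂q_X = 50 - 4q_X = 0, so q_X = 25/2.

12.50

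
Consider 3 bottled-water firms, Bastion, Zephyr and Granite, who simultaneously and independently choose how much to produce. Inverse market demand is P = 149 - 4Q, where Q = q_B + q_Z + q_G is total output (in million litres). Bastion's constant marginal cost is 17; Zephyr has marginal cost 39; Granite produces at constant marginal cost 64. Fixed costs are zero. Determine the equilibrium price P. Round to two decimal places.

Bastion's profit: π_B = (149 - 4Q)q_B - (17q_B). Setting ∂π_B/∂q_B = 0: 132 - 8q_B - 4(q_Z + q_G) = 0.
Zephyr's profit: π_Z = (149 - 4Q)q_Z - (39q_Z). Setting ∂π_Z/∂q_Z = 0: 110 - 8q_Z - 4(q_B + q_G) = 0.
Granite's first-order condition: 85 - 8q_G - 4(q_B + q_Z) = 0.
Adding the 3 conditions: 327 − 8Q − 8Q = 0, i.e. Q = 327/16.
Back-substituting: q_B = (132 − 327/4)/4 = 201/16, q_Z = (110 − 327/4)/4 = 113/16, q_G = (85 − 327/4)/4 = 13/16.
Total output Q = 327/16, so price P = 149 - 4·(327/16) = 269/4.

67.25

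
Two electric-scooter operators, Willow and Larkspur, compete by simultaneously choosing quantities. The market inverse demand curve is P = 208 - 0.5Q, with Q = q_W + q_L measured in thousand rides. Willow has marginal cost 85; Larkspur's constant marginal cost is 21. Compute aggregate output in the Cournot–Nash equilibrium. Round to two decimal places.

206.67

Willow's profit: π_W = (208 - 0.5Q)q_W - (85q_W). Setting ∂π_W/∂q_W = 0: 123 - q_W - (1/2)(q_L) = 0.
Larkspur's first-order condition: 187 - q_L - (1/2)(q_W) = 0.
So q_W = (123 - (1/2)q_L) and q_L = (187 - (1/2)q_W).
Solving the pair: q_W = 118/3, q_L = 502/3.
Total output Q = 118/3 + 502/3 = 620/3.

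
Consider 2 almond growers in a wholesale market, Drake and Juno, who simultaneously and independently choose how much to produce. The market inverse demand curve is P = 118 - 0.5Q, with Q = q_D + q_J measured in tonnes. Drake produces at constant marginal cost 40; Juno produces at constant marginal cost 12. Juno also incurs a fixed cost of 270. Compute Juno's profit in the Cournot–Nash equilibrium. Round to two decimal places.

3720.22

Drake's profit: π_D = (118 - 0.5Q)q_D - (40q_D). Setting ∂π_D/∂q_D = 0: 78 - q_D - (1/2)(q_J) = 0.
Juno's first-order condition: 106 - q_J - (1/2)(q_D) = 0.
So q_D = (78 - (1/2)q_J) and q_J = (106 - (1/2)q_D).
Substituting one into the other gives q_D = 100/3 and q_J = 268/3.
Price P = 118 - (1/2)·(368/3) = 170/3.
Juno's profit: (170/3 - 12)·(268/3) - 270 = 3720.2222.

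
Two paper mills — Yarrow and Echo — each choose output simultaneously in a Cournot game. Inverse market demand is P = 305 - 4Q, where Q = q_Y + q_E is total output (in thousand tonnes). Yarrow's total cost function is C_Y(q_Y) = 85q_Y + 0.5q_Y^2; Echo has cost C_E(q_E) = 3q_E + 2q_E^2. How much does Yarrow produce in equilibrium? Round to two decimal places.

15.57

Yarrow's profit: π_Y = (305 - 4Q)q_Y - (85q_Y + (1/2)q_Y²). Setting ∂π_Y/∂q_Y = 0: 220 - 9q_Y - 4(q_E) = 0.
Echo's profit: π_E = (305 - 4Q)q_E - (3q_E + 2q_E²). Setting ∂π_E/∂q_E = 0: 302 - 12q_E - 4(q_Y) = 0.
Best responses: q_Y = (220 - 4q_E)/9, q_E = (302 - 4q_Y)/12.
Solving the pair: q_Y = 358/23, q_E = 919/46.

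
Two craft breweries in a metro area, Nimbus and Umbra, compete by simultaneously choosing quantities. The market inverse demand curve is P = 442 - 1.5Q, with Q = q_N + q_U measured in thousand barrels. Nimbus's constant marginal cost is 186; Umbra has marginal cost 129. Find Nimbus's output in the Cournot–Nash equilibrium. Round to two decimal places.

Nimbus's profit: π_N = (442 - 1.5Q)q_N - (186q_N). Setting ∂π_N/∂q_N = 0: 256 - 3q_N - (3/2)(q_U) = 0.
Umbra's first-order condition: 313 - 3q_U - (3/2)(q_N) = 0.
So q_N = (256 - (3/2)q_U)/3 and q_U = (313 - (3/2)q_N)/3.
Substituting one into the other gives q_N = 398/9 and q_U = 740/9.

44.22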